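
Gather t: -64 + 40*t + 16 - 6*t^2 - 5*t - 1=-6*t^2 + 35*t - 49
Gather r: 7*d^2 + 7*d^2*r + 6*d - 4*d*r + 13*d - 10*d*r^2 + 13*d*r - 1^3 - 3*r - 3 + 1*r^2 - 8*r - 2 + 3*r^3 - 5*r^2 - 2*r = 7*d^2 + 19*d + 3*r^3 + r^2*(-10*d - 4) + r*(7*d^2 + 9*d - 13) - 6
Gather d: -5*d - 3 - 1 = -5*d - 4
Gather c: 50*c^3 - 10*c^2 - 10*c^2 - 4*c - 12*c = 50*c^3 - 20*c^2 - 16*c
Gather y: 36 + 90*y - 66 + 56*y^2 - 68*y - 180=56*y^2 + 22*y - 210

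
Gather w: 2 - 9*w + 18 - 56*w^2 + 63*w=-56*w^2 + 54*w + 20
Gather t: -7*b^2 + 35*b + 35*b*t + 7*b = -7*b^2 + 35*b*t + 42*b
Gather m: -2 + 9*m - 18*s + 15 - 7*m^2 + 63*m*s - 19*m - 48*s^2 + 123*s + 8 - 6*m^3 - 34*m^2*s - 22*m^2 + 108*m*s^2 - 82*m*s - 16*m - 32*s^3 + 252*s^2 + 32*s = -6*m^3 + m^2*(-34*s - 29) + m*(108*s^2 - 19*s - 26) - 32*s^3 + 204*s^2 + 137*s + 21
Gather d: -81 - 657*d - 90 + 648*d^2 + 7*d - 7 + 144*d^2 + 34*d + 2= 792*d^2 - 616*d - 176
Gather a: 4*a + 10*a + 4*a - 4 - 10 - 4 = 18*a - 18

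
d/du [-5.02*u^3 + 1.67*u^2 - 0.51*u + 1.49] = -15.06*u^2 + 3.34*u - 0.51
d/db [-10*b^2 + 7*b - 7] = 7 - 20*b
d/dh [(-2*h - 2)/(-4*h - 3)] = -2/(4*h + 3)^2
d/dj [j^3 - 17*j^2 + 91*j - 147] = 3*j^2 - 34*j + 91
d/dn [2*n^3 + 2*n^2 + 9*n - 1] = 6*n^2 + 4*n + 9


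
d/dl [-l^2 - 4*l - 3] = -2*l - 4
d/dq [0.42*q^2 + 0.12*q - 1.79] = 0.84*q + 0.12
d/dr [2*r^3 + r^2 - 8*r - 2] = 6*r^2 + 2*r - 8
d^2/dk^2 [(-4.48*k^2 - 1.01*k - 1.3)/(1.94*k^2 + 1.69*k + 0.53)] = (21.773784*k^3 - 1.718064*k^2 - 19.342188*k - 5.46009)/(7.301384*k^6 + 19.081452*k^5 + 22.606626*k^4 + 15.252757*k^3 + 6.176037*k^2 + 1.424163*k + 0.148877)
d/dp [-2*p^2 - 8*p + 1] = -4*p - 8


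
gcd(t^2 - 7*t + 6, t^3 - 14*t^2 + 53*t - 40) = t - 1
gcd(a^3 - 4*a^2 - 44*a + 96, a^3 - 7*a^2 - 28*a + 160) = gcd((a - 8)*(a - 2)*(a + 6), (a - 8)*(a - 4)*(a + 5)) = a - 8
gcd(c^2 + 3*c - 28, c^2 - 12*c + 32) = c - 4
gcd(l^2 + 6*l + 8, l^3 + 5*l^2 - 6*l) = 1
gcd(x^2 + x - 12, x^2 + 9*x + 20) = x + 4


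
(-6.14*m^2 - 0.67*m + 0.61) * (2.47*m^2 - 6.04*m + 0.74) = -15.1658*m^4 + 35.4307*m^3 + 1.0099*m^2 - 4.1802*m + 0.4514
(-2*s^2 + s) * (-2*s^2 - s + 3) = 4*s^4 - 7*s^2 + 3*s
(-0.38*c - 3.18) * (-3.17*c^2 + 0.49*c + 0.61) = 1.2046*c^3 + 9.8944*c^2 - 1.79*c - 1.9398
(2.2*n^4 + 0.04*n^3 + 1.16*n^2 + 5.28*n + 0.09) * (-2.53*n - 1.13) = -5.566*n^5 - 2.5872*n^4 - 2.98*n^3 - 14.6692*n^2 - 6.1941*n - 0.1017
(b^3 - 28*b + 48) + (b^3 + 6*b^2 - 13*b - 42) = 2*b^3 + 6*b^2 - 41*b + 6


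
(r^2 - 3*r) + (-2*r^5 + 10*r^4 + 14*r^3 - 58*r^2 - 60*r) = -2*r^5 + 10*r^4 + 14*r^3 - 57*r^2 - 63*r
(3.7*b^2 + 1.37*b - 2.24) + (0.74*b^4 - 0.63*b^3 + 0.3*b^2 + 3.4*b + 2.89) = 0.74*b^4 - 0.63*b^3 + 4.0*b^2 + 4.77*b + 0.65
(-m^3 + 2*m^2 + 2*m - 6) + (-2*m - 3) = -m^3 + 2*m^2 - 9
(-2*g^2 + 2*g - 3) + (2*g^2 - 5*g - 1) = -3*g - 4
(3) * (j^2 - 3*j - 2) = 3*j^2 - 9*j - 6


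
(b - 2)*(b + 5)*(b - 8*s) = b^3 - 8*b^2*s + 3*b^2 - 24*b*s - 10*b + 80*s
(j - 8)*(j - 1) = j^2 - 9*j + 8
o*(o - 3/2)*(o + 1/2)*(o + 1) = o^4 - 7*o^2/4 - 3*o/4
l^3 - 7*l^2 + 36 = (l - 6)*(l - 3)*(l + 2)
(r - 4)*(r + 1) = r^2 - 3*r - 4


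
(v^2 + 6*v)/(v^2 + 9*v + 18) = v/(v + 3)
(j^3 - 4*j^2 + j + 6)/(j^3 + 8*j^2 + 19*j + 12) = (j^2 - 5*j + 6)/(j^2 + 7*j + 12)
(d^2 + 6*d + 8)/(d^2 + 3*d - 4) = (d + 2)/(d - 1)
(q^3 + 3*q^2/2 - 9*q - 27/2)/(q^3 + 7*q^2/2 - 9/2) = (q - 3)/(q - 1)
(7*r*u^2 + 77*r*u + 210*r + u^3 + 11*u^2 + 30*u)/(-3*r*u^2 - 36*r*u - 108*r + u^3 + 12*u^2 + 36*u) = (-7*r*u - 35*r - u^2 - 5*u)/(3*r*u + 18*r - u^2 - 6*u)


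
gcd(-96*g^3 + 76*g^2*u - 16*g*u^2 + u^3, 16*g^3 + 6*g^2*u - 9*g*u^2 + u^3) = 16*g^2 - 10*g*u + u^2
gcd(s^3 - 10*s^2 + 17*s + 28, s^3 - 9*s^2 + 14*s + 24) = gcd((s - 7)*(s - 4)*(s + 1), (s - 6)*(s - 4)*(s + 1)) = s^2 - 3*s - 4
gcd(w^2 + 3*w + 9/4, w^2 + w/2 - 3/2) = w + 3/2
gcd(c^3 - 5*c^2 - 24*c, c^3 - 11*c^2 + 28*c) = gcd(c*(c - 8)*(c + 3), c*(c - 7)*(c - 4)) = c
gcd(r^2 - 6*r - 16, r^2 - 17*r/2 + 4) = r - 8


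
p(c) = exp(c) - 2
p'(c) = exp(c)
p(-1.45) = -1.77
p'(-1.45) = 0.23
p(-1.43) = -1.76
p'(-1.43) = 0.24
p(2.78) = 14.12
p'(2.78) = 16.12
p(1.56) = 2.76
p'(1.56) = 4.76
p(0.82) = 0.27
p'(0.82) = 2.27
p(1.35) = 1.86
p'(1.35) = 3.86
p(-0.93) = -1.61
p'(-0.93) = 0.39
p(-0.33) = -1.28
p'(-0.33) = 0.72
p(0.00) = -1.00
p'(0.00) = 1.00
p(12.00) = 162752.79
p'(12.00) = 162754.79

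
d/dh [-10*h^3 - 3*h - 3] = -30*h^2 - 3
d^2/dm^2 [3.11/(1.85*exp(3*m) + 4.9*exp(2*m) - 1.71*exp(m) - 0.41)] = ((-51.7815*exp(2*m) - 60.956*exp(m) + 5.3181)*(1.85*exp(3*m) + 4.9*exp(2*m) - 1.71*exp(m) - 0.41) + 3.11*(5.55*exp(2*m) + 9.8*exp(m) - 1.71)*(11.1*exp(2*m) + 19.6*exp(m) - 3.42)*exp(m))*exp(m)/(1.85*exp(3*m) + 4.9*exp(2*m) - 1.71*exp(m) - 0.41)^3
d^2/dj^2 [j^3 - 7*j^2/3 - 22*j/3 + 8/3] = 6*j - 14/3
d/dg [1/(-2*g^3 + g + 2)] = (6*g^2 - 1)/(-2*g^3 + g + 2)^2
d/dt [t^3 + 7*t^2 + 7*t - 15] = 3*t^2 + 14*t + 7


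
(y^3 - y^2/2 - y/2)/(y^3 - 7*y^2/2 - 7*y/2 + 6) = y*(2*y + 1)/(2*y^2 - 5*y - 12)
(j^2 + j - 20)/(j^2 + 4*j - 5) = (j - 4)/(j - 1)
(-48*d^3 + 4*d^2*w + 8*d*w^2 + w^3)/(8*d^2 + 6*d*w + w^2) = (-12*d^2 + 4*d*w + w^2)/(2*d + w)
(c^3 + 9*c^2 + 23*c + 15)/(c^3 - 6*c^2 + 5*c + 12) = (c^2 + 8*c + 15)/(c^2 - 7*c + 12)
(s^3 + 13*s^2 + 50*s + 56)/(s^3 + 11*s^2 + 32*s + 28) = (s + 4)/(s + 2)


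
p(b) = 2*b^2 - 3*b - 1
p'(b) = 4*b - 3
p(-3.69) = 37.30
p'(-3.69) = -17.76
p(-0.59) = 1.47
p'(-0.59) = -5.36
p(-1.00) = 4.00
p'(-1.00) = -7.00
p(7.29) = 83.42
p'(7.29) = 26.16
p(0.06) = -1.17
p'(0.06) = -2.76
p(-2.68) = 21.40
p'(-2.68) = -13.72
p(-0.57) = 1.36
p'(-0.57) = -5.28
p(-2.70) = 21.68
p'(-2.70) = -13.80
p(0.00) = -1.00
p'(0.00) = -3.00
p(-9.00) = 188.00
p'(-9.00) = -39.00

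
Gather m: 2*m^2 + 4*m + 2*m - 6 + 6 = 2*m^2 + 6*m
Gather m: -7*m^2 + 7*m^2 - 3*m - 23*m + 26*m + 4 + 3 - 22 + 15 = 0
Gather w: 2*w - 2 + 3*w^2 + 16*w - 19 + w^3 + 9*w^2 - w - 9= w^3 + 12*w^2 + 17*w - 30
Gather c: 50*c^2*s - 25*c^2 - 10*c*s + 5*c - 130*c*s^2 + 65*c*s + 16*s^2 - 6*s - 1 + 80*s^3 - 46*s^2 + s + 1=c^2*(50*s - 25) + c*(-130*s^2 + 55*s + 5) + 80*s^3 - 30*s^2 - 5*s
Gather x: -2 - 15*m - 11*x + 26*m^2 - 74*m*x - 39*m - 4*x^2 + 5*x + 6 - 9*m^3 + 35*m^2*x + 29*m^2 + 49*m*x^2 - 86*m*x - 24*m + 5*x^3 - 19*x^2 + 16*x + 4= -9*m^3 + 55*m^2 - 78*m + 5*x^3 + x^2*(49*m - 23) + x*(35*m^2 - 160*m + 10) + 8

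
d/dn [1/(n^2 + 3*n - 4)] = (-2*n - 3)/(n^2 + 3*n - 4)^2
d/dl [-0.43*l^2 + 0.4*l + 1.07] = 0.4 - 0.86*l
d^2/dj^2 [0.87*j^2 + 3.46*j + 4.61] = 1.74000000000000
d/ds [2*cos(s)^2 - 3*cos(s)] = (3 - 4*cos(s))*sin(s)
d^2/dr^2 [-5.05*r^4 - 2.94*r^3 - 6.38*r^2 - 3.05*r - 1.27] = -60.6*r^2 - 17.64*r - 12.76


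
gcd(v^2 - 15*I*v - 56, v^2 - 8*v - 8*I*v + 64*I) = v - 8*I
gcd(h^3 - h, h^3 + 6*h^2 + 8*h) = h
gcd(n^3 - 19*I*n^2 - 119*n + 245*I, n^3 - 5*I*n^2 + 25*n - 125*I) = n - 5*I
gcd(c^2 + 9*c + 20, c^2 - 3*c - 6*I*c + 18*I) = 1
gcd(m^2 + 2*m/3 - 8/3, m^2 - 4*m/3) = m - 4/3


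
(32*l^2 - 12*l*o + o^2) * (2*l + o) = 64*l^3 + 8*l^2*o - 10*l*o^2 + o^3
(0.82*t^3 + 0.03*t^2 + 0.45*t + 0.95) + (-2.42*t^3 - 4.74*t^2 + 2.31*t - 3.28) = -1.6*t^3 - 4.71*t^2 + 2.76*t - 2.33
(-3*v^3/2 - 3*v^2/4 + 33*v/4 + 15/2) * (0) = 0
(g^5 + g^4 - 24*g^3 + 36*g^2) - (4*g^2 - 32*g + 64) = g^5 + g^4 - 24*g^3 + 32*g^2 + 32*g - 64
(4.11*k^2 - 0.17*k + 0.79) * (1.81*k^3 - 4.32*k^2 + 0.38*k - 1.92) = 7.4391*k^5 - 18.0629*k^4 + 3.7261*k^3 - 11.3686*k^2 + 0.6266*k - 1.5168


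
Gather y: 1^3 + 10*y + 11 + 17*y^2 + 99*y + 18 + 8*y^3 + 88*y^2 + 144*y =8*y^3 + 105*y^2 + 253*y + 30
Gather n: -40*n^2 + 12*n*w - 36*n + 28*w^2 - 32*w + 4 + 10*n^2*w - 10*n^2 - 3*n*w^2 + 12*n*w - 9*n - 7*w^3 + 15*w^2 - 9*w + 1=n^2*(10*w - 50) + n*(-3*w^2 + 24*w - 45) - 7*w^3 + 43*w^2 - 41*w + 5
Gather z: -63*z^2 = -63*z^2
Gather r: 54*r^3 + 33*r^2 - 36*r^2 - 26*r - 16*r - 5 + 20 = 54*r^3 - 3*r^2 - 42*r + 15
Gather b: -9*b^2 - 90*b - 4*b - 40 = -9*b^2 - 94*b - 40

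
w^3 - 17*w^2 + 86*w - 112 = (w - 8)*(w - 7)*(w - 2)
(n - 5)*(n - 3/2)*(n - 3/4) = n^3 - 29*n^2/4 + 99*n/8 - 45/8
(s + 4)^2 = s^2 + 8*s + 16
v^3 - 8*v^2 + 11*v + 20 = (v - 5)*(v - 4)*(v + 1)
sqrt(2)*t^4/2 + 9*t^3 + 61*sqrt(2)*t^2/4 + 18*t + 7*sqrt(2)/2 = (t + sqrt(2)/2)*(t + sqrt(2))*(t + 7*sqrt(2))*(sqrt(2)*t/2 + 1/2)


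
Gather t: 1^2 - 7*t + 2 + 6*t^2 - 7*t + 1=6*t^2 - 14*t + 4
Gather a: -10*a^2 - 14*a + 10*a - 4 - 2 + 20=-10*a^2 - 4*a + 14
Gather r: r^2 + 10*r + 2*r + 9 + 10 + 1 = r^2 + 12*r + 20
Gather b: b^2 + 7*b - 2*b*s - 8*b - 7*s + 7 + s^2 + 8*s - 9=b^2 + b*(-2*s - 1) + s^2 + s - 2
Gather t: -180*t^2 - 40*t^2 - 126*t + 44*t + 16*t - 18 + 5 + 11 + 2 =-220*t^2 - 66*t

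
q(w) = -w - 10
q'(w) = -1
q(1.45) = -11.45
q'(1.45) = -1.00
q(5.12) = -15.12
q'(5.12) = -1.00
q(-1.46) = -8.54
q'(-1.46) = -1.00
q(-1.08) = -8.92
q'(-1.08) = -1.00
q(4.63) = -14.63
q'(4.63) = -1.00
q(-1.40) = -8.60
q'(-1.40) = -1.00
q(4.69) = -14.69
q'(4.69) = -1.00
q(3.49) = -13.49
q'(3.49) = -1.00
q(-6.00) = -4.00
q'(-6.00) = -1.00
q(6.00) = -16.00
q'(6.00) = -1.00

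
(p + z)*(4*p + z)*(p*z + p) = 4*p^3*z + 4*p^3 + 5*p^2*z^2 + 5*p^2*z + p*z^3 + p*z^2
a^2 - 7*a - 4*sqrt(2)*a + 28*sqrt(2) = (a - 7)*(a - 4*sqrt(2))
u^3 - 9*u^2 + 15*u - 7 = (u - 7)*(u - 1)^2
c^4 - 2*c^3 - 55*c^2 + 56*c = c*(c - 8)*(c - 1)*(c + 7)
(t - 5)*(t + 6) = t^2 + t - 30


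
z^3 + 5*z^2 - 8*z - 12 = (z - 2)*(z + 1)*(z + 6)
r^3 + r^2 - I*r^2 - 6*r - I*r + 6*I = (r - 2)*(r + 3)*(r - I)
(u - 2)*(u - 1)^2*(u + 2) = u^4 - 2*u^3 - 3*u^2 + 8*u - 4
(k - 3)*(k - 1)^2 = k^3 - 5*k^2 + 7*k - 3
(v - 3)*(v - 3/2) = v^2 - 9*v/2 + 9/2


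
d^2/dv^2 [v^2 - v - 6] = 2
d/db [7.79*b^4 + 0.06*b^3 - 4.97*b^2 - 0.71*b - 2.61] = 31.16*b^3 + 0.18*b^2 - 9.94*b - 0.71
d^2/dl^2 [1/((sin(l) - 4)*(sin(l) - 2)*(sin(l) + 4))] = (-9*sin(l)^6 + 22*sin(l)^5 + 28*sin(l)^4 + 160*sin(l)^3 - 584*sin(l)^2 - 512*sin(l) + 640)/((sin(l) - 4)^3*(sin(l) - 2)^3*(sin(l) + 4)^3)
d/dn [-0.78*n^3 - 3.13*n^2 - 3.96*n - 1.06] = -2.34*n^2 - 6.26*n - 3.96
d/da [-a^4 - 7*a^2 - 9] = -4*a^3 - 14*a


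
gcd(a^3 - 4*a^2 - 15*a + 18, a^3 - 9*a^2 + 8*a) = a - 1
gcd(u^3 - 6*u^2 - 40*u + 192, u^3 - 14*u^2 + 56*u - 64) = u^2 - 12*u + 32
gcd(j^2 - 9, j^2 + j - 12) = j - 3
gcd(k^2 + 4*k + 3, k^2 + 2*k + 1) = k + 1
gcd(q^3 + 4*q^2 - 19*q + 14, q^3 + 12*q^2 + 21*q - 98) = q^2 + 5*q - 14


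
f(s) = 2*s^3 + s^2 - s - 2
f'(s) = 6*s^2 + 2*s - 1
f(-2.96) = -42.15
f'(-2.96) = 45.65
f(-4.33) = -141.29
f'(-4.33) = 102.83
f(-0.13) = -1.86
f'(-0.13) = -1.16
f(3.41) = 85.52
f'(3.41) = 75.59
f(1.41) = 4.18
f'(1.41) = 13.75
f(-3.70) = -85.92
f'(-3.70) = 73.74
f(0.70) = -1.52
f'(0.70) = 3.34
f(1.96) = 14.94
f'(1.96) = 25.97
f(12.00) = 3586.00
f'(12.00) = 887.00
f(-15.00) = -6512.00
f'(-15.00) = 1319.00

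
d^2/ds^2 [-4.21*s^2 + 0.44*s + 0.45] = -8.42000000000000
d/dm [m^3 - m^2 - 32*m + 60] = 3*m^2 - 2*m - 32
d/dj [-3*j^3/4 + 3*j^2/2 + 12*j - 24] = -9*j^2/4 + 3*j + 12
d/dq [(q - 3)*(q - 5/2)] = 2*q - 11/2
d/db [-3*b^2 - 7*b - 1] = -6*b - 7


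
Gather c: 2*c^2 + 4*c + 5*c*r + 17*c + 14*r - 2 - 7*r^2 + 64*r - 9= 2*c^2 + c*(5*r + 21) - 7*r^2 + 78*r - 11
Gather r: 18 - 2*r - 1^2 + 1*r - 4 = 13 - r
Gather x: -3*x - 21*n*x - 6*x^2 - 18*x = -6*x^2 + x*(-21*n - 21)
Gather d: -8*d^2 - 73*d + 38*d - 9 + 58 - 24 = -8*d^2 - 35*d + 25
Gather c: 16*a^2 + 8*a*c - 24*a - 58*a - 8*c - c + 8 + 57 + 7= 16*a^2 - 82*a + c*(8*a - 9) + 72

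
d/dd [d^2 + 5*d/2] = 2*d + 5/2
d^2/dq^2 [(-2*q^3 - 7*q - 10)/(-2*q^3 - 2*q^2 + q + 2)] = 8*(-2*q^6 + 24*q^5 + 93*q^4 + 93*q^3 + 60*q^2 + 42*q + 9)/(8*q^9 + 24*q^8 + 12*q^7 - 40*q^6 - 54*q^5 + 6*q^4 + 47*q^3 + 18*q^2 - 12*q - 8)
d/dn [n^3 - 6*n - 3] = 3*n^2 - 6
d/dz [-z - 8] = -1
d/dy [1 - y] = -1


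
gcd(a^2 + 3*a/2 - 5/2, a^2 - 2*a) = 1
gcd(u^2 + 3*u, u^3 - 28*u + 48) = 1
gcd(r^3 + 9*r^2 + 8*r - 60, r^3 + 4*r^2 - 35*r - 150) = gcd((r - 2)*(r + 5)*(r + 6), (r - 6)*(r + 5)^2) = r + 5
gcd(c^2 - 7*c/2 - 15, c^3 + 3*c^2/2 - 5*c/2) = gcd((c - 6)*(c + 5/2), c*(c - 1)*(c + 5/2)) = c + 5/2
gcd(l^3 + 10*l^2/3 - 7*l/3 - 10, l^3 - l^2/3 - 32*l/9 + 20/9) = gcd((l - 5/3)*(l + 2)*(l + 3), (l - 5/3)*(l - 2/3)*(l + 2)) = l^2 + l/3 - 10/3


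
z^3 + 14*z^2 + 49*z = z*(z + 7)^2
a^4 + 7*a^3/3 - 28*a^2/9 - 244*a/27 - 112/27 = (a - 2)*(a + 2/3)*(a + 4/3)*(a + 7/3)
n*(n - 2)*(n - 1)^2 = n^4 - 4*n^3 + 5*n^2 - 2*n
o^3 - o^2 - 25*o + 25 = (o - 5)*(o - 1)*(o + 5)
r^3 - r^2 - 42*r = r*(r - 7)*(r + 6)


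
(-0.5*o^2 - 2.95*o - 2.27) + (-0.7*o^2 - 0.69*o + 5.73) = -1.2*o^2 - 3.64*o + 3.46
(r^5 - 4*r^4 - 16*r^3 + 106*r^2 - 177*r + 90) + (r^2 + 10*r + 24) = r^5 - 4*r^4 - 16*r^3 + 107*r^2 - 167*r + 114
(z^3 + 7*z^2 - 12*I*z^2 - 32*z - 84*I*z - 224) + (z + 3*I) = z^3 + 7*z^2 - 12*I*z^2 - 31*z - 84*I*z - 224 + 3*I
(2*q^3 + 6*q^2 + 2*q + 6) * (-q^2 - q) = -2*q^5 - 8*q^4 - 8*q^3 - 8*q^2 - 6*q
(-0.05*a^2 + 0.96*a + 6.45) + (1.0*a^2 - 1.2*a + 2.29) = 0.95*a^2 - 0.24*a + 8.74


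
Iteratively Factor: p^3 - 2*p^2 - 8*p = (p)*(p^2 - 2*p - 8) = p*(p + 2)*(p - 4)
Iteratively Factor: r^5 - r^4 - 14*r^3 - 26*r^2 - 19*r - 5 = (r + 1)*(r^4 - 2*r^3 - 12*r^2 - 14*r - 5) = (r + 1)^2*(r^3 - 3*r^2 - 9*r - 5) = (r - 5)*(r + 1)^2*(r^2 + 2*r + 1) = (r - 5)*(r + 1)^3*(r + 1)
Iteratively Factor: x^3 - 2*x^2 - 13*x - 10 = (x + 1)*(x^2 - 3*x - 10) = (x + 1)*(x + 2)*(x - 5)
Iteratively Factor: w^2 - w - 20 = (w - 5)*(w + 4)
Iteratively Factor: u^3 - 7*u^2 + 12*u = (u - 4)*(u^2 - 3*u) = u*(u - 4)*(u - 3)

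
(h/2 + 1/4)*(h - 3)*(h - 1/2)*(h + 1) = h^4/2 - h^3 - 13*h^2/8 + h/4 + 3/8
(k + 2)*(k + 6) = k^2 + 8*k + 12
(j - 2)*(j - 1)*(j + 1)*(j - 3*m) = j^4 - 3*j^3*m - 2*j^3 + 6*j^2*m - j^2 + 3*j*m + 2*j - 6*m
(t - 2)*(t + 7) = t^2 + 5*t - 14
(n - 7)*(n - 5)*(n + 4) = n^3 - 8*n^2 - 13*n + 140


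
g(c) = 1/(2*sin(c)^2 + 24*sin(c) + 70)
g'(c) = (-4*sin(c)*cos(c) - 24*cos(c))/(2*sin(c)^2 + 24*sin(c) + 70)^2 = -(sin(c) + 6)*cos(c)/(sin(c)^2 + 12*sin(c) + 35)^2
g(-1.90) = 0.02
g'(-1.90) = 0.00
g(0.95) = 0.01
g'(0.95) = -0.00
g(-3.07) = 0.01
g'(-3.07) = 0.01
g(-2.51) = 0.02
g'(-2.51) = 0.01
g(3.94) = 0.02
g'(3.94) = 0.01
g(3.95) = 0.02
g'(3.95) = 0.01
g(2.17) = 0.01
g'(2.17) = 0.00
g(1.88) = 0.01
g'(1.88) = 0.00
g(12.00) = 0.02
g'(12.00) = -0.00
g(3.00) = 0.01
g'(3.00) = 0.00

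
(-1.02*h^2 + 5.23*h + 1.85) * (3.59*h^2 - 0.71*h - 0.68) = -3.6618*h^4 + 19.4999*h^3 + 3.6218*h^2 - 4.8699*h - 1.258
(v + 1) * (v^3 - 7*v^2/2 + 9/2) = v^4 - 5*v^3/2 - 7*v^2/2 + 9*v/2 + 9/2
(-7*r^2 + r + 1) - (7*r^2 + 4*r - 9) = -14*r^2 - 3*r + 10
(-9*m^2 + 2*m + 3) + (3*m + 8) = -9*m^2 + 5*m + 11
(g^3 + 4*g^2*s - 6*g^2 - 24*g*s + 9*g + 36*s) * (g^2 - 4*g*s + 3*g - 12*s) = g^5 - 3*g^4 - 16*g^3*s^2 - 9*g^3 + 48*g^2*s^2 + 27*g^2 + 144*g*s^2 - 432*s^2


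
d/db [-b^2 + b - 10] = 1 - 2*b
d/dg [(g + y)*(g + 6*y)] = 2*g + 7*y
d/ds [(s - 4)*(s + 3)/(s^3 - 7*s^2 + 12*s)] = (-s^2 - 6*s + 9)/(s^2*(s^2 - 6*s + 9))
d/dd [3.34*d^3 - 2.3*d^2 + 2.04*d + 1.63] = 10.02*d^2 - 4.6*d + 2.04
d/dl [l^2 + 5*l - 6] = 2*l + 5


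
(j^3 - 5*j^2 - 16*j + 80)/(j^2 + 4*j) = j - 9 + 20/j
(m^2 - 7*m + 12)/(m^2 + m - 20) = (m - 3)/(m + 5)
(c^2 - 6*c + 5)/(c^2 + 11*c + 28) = (c^2 - 6*c + 5)/(c^2 + 11*c + 28)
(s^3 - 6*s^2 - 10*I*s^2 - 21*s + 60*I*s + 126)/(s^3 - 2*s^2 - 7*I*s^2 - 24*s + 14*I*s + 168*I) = (s - 3*I)/(s + 4)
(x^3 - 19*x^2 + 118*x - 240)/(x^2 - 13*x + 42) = (x^2 - 13*x + 40)/(x - 7)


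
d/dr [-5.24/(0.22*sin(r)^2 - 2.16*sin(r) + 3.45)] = (2.3056*sin(r) - 11.3184)*cos(r)/(0.22*sin(r)^2 - 2.16*sin(r) + 3.45)^2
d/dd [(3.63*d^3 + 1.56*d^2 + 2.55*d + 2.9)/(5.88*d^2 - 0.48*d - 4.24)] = (21.3444*d^4 - 3.4848*d^3 - 61.9164*d^2 - 47.3328*d - 9.42)/(34.5744*d^4 - 5.6448*d^3 - 49.632*d^2 + 4.0704*d + 17.9776)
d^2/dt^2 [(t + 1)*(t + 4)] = 2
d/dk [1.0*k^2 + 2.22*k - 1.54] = 2.0*k + 2.22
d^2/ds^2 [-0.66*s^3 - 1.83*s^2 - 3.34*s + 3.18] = -3.96*s - 3.66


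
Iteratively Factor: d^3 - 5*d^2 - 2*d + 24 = (d + 2)*(d^2 - 7*d + 12) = (d - 3)*(d + 2)*(d - 4)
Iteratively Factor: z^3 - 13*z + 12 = (z - 3)*(z^2 + 3*z - 4) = (z - 3)*(z - 1)*(z + 4)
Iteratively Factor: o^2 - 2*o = (o - 2)*(o)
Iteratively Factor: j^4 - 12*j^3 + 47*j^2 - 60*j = (j - 5)*(j^3 - 7*j^2 + 12*j) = j*(j - 5)*(j^2 - 7*j + 12) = j*(j - 5)*(j - 4)*(j - 3)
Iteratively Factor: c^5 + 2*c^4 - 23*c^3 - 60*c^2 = (c)*(c^4 + 2*c^3 - 23*c^2 - 60*c) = c*(c - 5)*(c^3 + 7*c^2 + 12*c) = c^2*(c - 5)*(c^2 + 7*c + 12) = c^2*(c - 5)*(c + 3)*(c + 4)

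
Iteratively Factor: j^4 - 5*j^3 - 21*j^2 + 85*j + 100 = (j - 5)*(j^3 - 21*j - 20) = (j - 5)^2*(j^2 + 5*j + 4) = (j - 5)^2*(j + 1)*(j + 4)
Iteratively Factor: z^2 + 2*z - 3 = (z + 3)*(z - 1)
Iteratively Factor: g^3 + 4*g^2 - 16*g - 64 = (g + 4)*(g^2 - 16) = (g + 4)^2*(g - 4)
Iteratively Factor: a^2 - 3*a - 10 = (a - 5)*(a + 2)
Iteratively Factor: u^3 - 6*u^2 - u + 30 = (u - 5)*(u^2 - u - 6) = (u - 5)*(u + 2)*(u - 3)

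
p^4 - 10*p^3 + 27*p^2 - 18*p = p*(p - 6)*(p - 3)*(p - 1)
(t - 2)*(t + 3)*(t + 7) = t^3 + 8*t^2 + t - 42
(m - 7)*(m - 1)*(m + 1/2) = m^3 - 15*m^2/2 + 3*m + 7/2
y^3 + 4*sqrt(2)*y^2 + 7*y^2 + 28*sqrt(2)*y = y*(y + 7)*(y + 4*sqrt(2))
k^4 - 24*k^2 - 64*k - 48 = (k - 6)*(k + 2)^3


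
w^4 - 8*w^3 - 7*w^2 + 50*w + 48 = (w - 8)*(w - 3)*(w + 1)*(w + 2)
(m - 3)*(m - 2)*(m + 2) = m^3 - 3*m^2 - 4*m + 12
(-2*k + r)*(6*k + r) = -12*k^2 + 4*k*r + r^2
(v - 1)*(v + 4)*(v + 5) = v^3 + 8*v^2 + 11*v - 20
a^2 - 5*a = a*(a - 5)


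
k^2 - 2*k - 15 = (k - 5)*(k + 3)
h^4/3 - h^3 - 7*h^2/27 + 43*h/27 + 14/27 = (h/3 + 1/3)*(h - 7/3)*(h - 2)*(h + 1/3)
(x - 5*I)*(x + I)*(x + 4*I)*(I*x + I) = I*x^4 + I*x^3 + 21*I*x^2 - 20*x + 21*I*x - 20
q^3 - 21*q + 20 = (q - 4)*(q - 1)*(q + 5)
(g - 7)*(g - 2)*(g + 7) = g^3 - 2*g^2 - 49*g + 98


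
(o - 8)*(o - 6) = o^2 - 14*o + 48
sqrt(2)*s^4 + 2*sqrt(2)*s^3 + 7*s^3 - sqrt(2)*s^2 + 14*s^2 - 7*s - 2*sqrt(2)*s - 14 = (s - 1)*(s + 2)*(s + 7*sqrt(2)/2)*(sqrt(2)*s + sqrt(2))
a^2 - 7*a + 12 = (a - 4)*(a - 3)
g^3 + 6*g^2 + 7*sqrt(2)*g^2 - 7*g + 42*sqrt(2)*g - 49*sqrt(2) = (g - 1)*(g + 7)*(g + 7*sqrt(2))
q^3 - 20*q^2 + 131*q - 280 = (q - 8)*(q - 7)*(q - 5)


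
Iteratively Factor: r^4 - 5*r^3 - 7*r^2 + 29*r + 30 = (r - 3)*(r^3 - 2*r^2 - 13*r - 10) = (r - 3)*(r + 1)*(r^2 - 3*r - 10) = (r - 3)*(r + 1)*(r + 2)*(r - 5)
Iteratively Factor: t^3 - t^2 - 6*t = (t - 3)*(t^2 + 2*t) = t*(t - 3)*(t + 2)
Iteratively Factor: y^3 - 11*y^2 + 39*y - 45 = (y - 3)*(y^2 - 8*y + 15) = (y - 5)*(y - 3)*(y - 3)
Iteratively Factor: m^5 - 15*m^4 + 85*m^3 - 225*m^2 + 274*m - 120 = (m - 1)*(m^4 - 14*m^3 + 71*m^2 - 154*m + 120) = (m - 4)*(m - 1)*(m^3 - 10*m^2 + 31*m - 30) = (m - 5)*(m - 4)*(m - 1)*(m^2 - 5*m + 6) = (m - 5)*(m - 4)*(m - 3)*(m - 1)*(m - 2)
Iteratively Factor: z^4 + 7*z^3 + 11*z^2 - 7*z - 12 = (z + 3)*(z^3 + 4*z^2 - z - 4) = (z + 1)*(z + 3)*(z^2 + 3*z - 4) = (z + 1)*(z + 3)*(z + 4)*(z - 1)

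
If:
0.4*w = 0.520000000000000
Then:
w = 1.30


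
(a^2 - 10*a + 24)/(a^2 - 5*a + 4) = (a - 6)/(a - 1)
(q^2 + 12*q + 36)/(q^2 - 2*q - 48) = (q + 6)/(q - 8)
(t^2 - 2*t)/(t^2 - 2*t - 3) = t*(2 - t)/(-t^2 + 2*t + 3)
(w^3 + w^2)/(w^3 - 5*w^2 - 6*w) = w/(w - 6)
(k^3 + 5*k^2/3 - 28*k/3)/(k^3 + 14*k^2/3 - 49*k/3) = (k + 4)/(k + 7)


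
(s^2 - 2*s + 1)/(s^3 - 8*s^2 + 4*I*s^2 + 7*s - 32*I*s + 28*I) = (s - 1)/(s^2 + s*(-7 + 4*I) - 28*I)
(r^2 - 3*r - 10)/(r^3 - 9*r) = (r^2 - 3*r - 10)/(r*(r^2 - 9))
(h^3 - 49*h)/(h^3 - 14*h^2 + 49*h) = (h + 7)/(h - 7)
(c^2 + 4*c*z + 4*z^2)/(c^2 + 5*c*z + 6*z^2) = (c + 2*z)/(c + 3*z)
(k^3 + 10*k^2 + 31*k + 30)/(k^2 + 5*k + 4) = (k^3 + 10*k^2 + 31*k + 30)/(k^2 + 5*k + 4)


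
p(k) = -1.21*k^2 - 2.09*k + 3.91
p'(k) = -2.42*k - 2.09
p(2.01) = -5.18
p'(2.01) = -6.95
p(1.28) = -0.75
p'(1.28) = -5.19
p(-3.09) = -1.19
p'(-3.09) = 5.39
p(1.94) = -4.70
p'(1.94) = -6.78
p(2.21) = -6.62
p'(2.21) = -7.44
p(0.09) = 3.71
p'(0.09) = -2.31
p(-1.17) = 4.70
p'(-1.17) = 0.74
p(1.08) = 0.24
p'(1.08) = -4.70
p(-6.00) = -27.11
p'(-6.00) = 12.43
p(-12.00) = -145.25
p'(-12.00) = 26.95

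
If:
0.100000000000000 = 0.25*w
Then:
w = 0.40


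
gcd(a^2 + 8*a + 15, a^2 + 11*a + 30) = a + 5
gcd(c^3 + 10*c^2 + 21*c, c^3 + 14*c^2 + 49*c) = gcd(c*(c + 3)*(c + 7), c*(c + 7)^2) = c^2 + 7*c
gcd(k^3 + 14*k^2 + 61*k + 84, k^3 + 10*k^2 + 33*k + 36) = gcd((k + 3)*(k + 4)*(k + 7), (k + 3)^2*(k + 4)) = k^2 + 7*k + 12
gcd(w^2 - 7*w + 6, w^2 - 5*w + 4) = w - 1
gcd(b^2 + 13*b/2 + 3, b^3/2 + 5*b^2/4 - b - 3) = 1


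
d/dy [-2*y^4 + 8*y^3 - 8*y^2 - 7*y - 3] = -8*y^3 + 24*y^2 - 16*y - 7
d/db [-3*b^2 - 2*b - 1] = -6*b - 2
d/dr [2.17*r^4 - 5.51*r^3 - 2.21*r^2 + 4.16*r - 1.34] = 8.68*r^3 - 16.53*r^2 - 4.42*r + 4.16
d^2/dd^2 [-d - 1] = 0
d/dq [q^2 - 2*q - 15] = 2*q - 2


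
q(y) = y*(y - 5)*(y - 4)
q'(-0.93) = 39.33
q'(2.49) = -6.22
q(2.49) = 9.44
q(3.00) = 6.00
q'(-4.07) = 142.95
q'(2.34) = -5.69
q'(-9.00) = 425.00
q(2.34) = 10.33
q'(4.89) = 3.72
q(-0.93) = -27.19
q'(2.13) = -4.73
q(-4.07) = -297.90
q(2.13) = 11.43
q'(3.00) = -7.00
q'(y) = y*(y - 5) + y*(y - 4) + (y - 5)*(y - 4) = 3*y^2 - 18*y + 20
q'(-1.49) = 53.48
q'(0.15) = 17.37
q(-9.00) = -1638.00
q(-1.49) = -53.09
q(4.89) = -0.48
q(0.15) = 2.80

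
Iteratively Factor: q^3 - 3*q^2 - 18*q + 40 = (q + 4)*(q^2 - 7*q + 10) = (q - 5)*(q + 4)*(q - 2)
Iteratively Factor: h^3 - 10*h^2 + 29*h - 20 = (h - 5)*(h^2 - 5*h + 4) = (h - 5)*(h - 4)*(h - 1)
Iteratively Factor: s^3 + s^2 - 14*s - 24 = (s - 4)*(s^2 + 5*s + 6) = (s - 4)*(s + 3)*(s + 2)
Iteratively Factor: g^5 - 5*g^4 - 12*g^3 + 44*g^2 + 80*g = (g - 5)*(g^4 - 12*g^2 - 16*g) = (g - 5)*(g + 2)*(g^3 - 2*g^2 - 8*g) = (g - 5)*(g + 2)^2*(g^2 - 4*g) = g*(g - 5)*(g + 2)^2*(g - 4)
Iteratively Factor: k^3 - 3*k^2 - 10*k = (k + 2)*(k^2 - 5*k) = k*(k + 2)*(k - 5)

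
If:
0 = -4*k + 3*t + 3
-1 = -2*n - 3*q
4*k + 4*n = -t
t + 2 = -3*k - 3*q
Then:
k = -3/14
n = 15/28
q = -1/42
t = -9/7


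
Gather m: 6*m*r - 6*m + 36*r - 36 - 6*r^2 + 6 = m*(6*r - 6) - 6*r^2 + 36*r - 30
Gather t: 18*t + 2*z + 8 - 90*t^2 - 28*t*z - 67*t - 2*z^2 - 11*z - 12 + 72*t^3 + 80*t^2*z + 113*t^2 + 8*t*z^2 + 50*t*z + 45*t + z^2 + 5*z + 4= 72*t^3 + t^2*(80*z + 23) + t*(8*z^2 + 22*z - 4) - z^2 - 4*z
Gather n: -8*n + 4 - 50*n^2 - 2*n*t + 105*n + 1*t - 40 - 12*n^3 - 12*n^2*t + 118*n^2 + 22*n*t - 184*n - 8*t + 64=-12*n^3 + n^2*(68 - 12*t) + n*(20*t - 87) - 7*t + 28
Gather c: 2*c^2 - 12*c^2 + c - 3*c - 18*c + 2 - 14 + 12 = -10*c^2 - 20*c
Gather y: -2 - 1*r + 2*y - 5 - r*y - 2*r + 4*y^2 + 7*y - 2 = -3*r + 4*y^2 + y*(9 - r) - 9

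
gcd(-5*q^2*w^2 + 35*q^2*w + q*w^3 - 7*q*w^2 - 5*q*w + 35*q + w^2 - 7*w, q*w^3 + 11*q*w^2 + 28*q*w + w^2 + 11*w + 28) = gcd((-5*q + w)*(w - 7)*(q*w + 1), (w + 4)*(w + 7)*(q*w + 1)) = q*w + 1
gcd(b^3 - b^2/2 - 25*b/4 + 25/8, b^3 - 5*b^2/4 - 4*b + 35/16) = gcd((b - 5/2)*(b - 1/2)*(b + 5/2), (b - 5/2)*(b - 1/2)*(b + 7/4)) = b^2 - 3*b + 5/4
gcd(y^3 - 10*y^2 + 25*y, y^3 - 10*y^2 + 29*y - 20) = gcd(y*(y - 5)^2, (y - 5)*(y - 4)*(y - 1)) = y - 5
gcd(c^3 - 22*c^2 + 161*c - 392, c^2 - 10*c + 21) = c - 7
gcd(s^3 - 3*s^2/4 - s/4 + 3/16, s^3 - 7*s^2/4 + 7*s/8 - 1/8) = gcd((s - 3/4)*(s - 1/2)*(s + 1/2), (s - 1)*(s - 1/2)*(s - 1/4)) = s - 1/2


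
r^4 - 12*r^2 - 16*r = r*(r - 4)*(r + 2)^2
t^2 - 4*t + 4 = (t - 2)^2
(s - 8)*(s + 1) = s^2 - 7*s - 8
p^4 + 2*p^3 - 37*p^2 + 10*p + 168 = (p - 4)*(p - 3)*(p + 2)*(p + 7)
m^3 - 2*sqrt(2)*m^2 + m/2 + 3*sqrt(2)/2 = (m - 3*sqrt(2)/2)*(m - sqrt(2))*(m + sqrt(2)/2)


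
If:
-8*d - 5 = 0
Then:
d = -5/8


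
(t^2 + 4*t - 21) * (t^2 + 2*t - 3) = t^4 + 6*t^3 - 16*t^2 - 54*t + 63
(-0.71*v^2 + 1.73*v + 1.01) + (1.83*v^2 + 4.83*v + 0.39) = 1.12*v^2 + 6.56*v + 1.4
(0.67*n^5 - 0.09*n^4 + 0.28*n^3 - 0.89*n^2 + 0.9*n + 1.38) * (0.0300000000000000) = 0.0201*n^5 - 0.0027*n^4 + 0.0084*n^3 - 0.0267*n^2 + 0.027*n + 0.0414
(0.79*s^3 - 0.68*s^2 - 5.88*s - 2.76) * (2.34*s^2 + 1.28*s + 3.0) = 1.8486*s^5 - 0.58*s^4 - 12.2596*s^3 - 16.0248*s^2 - 21.1728*s - 8.28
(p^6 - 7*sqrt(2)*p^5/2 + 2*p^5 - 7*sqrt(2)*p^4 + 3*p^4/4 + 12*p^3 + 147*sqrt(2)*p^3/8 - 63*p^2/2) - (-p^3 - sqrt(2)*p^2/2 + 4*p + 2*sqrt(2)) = p^6 - 7*sqrt(2)*p^5/2 + 2*p^5 - 7*sqrt(2)*p^4 + 3*p^4/4 + 13*p^3 + 147*sqrt(2)*p^3/8 - 63*p^2/2 + sqrt(2)*p^2/2 - 4*p - 2*sqrt(2)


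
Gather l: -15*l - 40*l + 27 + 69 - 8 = 88 - 55*l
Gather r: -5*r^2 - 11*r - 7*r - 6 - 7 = -5*r^2 - 18*r - 13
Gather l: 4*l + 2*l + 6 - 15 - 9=6*l - 18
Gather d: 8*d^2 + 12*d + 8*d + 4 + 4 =8*d^2 + 20*d + 8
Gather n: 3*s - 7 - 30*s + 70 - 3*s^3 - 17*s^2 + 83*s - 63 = -3*s^3 - 17*s^2 + 56*s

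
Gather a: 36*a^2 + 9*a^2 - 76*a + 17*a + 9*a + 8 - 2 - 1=45*a^2 - 50*a + 5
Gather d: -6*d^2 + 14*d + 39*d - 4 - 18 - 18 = -6*d^2 + 53*d - 40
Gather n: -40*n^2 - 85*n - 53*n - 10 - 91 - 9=-40*n^2 - 138*n - 110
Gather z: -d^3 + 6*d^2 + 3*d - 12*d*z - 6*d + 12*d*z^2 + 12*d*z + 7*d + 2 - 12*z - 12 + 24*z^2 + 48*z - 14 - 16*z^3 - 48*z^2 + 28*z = -d^3 + 6*d^2 + 4*d - 16*z^3 + z^2*(12*d - 24) + 64*z - 24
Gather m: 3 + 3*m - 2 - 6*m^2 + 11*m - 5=-6*m^2 + 14*m - 4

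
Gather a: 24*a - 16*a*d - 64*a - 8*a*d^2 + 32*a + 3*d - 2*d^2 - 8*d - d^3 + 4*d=a*(-8*d^2 - 16*d - 8) - d^3 - 2*d^2 - d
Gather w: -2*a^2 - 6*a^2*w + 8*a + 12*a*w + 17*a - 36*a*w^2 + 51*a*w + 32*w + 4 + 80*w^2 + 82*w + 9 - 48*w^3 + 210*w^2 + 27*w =-2*a^2 + 25*a - 48*w^3 + w^2*(290 - 36*a) + w*(-6*a^2 + 63*a + 141) + 13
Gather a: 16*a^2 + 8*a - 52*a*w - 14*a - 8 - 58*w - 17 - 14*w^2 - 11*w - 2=16*a^2 + a*(-52*w - 6) - 14*w^2 - 69*w - 27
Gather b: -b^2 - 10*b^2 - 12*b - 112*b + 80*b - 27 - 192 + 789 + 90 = -11*b^2 - 44*b + 660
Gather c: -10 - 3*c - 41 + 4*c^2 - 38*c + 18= 4*c^2 - 41*c - 33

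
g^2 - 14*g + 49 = (g - 7)^2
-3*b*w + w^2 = w*(-3*b + w)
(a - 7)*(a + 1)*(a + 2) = a^3 - 4*a^2 - 19*a - 14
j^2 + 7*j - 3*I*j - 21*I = (j + 7)*(j - 3*I)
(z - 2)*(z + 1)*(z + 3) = z^3 + 2*z^2 - 5*z - 6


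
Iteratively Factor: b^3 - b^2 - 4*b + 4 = (b - 2)*(b^2 + b - 2) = (b - 2)*(b + 2)*(b - 1)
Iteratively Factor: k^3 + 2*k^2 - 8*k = (k + 4)*(k^2 - 2*k) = k*(k + 4)*(k - 2)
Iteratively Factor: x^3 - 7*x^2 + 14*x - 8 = (x - 1)*(x^2 - 6*x + 8) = (x - 4)*(x - 1)*(x - 2)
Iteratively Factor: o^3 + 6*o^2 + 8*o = (o + 4)*(o^2 + 2*o) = (o + 2)*(o + 4)*(o)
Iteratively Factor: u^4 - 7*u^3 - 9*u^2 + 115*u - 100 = (u - 5)*(u^3 - 2*u^2 - 19*u + 20) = (u - 5)*(u + 4)*(u^2 - 6*u + 5) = (u - 5)^2*(u + 4)*(u - 1)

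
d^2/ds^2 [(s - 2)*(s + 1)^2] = 6*s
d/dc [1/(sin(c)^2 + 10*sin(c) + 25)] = -2*cos(c)/(sin(c) + 5)^3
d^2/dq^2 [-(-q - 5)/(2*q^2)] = (q + 15)/q^4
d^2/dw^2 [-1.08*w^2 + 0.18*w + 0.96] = -2.16000000000000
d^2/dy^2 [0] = 0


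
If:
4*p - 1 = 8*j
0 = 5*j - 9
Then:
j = 9/5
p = 77/20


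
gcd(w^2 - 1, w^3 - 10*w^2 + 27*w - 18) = w - 1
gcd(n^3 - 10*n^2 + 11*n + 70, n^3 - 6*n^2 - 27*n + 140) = n - 7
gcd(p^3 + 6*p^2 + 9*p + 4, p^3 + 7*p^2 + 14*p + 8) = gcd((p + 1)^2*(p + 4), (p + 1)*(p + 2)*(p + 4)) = p^2 + 5*p + 4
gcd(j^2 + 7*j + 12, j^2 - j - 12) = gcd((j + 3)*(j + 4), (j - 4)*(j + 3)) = j + 3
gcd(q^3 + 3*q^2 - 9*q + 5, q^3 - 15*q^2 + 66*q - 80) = 1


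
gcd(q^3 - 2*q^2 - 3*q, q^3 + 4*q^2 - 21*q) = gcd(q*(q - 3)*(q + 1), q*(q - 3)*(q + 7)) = q^2 - 3*q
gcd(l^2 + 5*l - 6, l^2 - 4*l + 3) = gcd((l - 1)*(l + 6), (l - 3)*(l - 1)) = l - 1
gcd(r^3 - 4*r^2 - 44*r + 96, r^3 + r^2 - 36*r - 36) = r + 6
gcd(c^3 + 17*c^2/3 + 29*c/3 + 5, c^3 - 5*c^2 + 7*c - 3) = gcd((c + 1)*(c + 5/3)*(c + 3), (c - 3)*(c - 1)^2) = 1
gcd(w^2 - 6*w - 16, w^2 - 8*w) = w - 8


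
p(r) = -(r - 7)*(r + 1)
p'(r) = 6 - 2*r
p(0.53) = 9.90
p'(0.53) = 4.94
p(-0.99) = 0.08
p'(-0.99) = 7.98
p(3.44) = 15.81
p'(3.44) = -0.88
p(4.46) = 13.87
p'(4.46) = -2.92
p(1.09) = 12.35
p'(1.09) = 3.82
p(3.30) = 15.91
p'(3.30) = -0.60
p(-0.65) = 2.68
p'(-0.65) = 7.30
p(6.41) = 4.37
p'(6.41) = -6.82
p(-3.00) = -20.00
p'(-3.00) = 12.00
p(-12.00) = -209.00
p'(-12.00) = 30.00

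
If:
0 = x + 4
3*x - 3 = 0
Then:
No Solution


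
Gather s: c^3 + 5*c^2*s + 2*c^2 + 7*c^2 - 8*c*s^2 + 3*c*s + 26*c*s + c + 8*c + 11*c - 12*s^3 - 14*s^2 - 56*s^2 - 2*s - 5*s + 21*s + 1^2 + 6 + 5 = c^3 + 9*c^2 + 20*c - 12*s^3 + s^2*(-8*c - 70) + s*(5*c^2 + 29*c + 14) + 12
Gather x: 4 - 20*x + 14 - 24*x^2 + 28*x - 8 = -24*x^2 + 8*x + 10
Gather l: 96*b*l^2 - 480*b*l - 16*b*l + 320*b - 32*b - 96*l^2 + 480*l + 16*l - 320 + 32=288*b + l^2*(96*b - 96) + l*(496 - 496*b) - 288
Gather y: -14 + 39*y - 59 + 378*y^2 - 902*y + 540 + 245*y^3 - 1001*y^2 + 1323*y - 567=245*y^3 - 623*y^2 + 460*y - 100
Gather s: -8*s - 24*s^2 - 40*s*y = -24*s^2 + s*(-40*y - 8)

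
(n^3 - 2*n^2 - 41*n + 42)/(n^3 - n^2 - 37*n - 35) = (n^2 + 5*n - 6)/(n^2 + 6*n + 5)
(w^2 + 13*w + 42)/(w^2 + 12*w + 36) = (w + 7)/(w + 6)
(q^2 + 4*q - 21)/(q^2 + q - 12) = (q + 7)/(q + 4)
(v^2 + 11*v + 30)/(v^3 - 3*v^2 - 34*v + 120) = (v + 5)/(v^2 - 9*v + 20)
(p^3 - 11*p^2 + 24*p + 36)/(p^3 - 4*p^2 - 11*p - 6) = (p - 6)/(p + 1)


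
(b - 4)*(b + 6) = b^2 + 2*b - 24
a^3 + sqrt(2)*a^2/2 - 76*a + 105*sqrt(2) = (a - 5*sqrt(2))*(a - 3*sqrt(2)/2)*(a + 7*sqrt(2))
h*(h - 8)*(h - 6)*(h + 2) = h^4 - 12*h^3 + 20*h^2 + 96*h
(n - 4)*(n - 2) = n^2 - 6*n + 8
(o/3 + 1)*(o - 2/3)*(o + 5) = o^3/3 + 22*o^2/9 + 29*o/9 - 10/3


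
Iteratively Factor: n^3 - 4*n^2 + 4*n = (n - 2)*(n^2 - 2*n) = n*(n - 2)*(n - 2)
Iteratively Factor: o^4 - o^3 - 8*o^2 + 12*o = (o)*(o^3 - o^2 - 8*o + 12) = o*(o - 2)*(o^2 + o - 6) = o*(o - 2)*(o + 3)*(o - 2)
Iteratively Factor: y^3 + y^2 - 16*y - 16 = (y - 4)*(y^2 + 5*y + 4) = (y - 4)*(y + 4)*(y + 1)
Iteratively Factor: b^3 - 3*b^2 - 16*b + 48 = (b - 3)*(b^2 - 16) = (b - 3)*(b + 4)*(b - 4)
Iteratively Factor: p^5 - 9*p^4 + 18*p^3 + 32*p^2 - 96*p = (p + 2)*(p^4 - 11*p^3 + 40*p^2 - 48*p) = (p - 4)*(p + 2)*(p^3 - 7*p^2 + 12*p) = (p - 4)*(p - 3)*(p + 2)*(p^2 - 4*p) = (p - 4)^2*(p - 3)*(p + 2)*(p)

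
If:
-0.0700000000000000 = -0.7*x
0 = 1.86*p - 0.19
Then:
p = 0.10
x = 0.10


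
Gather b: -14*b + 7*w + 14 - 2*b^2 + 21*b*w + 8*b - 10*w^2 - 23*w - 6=-2*b^2 + b*(21*w - 6) - 10*w^2 - 16*w + 8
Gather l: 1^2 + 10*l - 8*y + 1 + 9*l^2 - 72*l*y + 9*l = 9*l^2 + l*(19 - 72*y) - 8*y + 2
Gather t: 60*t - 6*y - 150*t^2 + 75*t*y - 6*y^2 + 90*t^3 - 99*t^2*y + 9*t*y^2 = 90*t^3 + t^2*(-99*y - 150) + t*(9*y^2 + 75*y + 60) - 6*y^2 - 6*y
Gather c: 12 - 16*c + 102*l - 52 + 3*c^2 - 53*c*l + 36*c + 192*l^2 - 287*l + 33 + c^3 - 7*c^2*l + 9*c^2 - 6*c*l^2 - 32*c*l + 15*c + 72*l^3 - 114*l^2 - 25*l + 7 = c^3 + c^2*(12 - 7*l) + c*(-6*l^2 - 85*l + 35) + 72*l^3 + 78*l^2 - 210*l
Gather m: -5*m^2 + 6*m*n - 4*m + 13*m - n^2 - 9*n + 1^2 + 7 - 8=-5*m^2 + m*(6*n + 9) - n^2 - 9*n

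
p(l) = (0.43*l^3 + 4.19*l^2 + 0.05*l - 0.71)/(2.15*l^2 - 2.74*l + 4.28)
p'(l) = (2.74 - 4.3*l)*(0.43*l^3 + 4.19*l^2 + 0.05*l - 0.71)/(2.15*l^2 - 2.74*l + 4.28)^2 + (1.29*l^2 + 8.38*l + 0.05)/(2.15*l^2 - 2.74*l + 4.28) = (0.9245*l^4 - 2.3564*l^3 - 6.0669*l^2 + 38.9194*l - 1.7314)/(4.6225*l^4 - 11.782*l^3 + 25.9116*l^2 - 23.4544*l + 18.3184)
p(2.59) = 3.02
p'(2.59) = 0.44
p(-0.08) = -0.15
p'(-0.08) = -0.24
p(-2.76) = 0.78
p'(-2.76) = -0.07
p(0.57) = 0.22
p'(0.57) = 1.55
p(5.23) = 3.60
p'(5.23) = 0.16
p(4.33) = 3.45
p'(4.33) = 0.17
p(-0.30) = -0.07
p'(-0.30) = -0.50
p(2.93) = 3.14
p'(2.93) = 0.32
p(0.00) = -0.17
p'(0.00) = -0.09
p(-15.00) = -0.96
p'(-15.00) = 0.19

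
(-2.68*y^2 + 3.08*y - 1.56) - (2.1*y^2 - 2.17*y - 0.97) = -4.78*y^2 + 5.25*y - 0.59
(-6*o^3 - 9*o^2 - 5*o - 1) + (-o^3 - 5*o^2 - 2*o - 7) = -7*o^3 - 14*o^2 - 7*o - 8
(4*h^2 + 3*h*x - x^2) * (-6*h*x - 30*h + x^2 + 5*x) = -24*h^3*x - 120*h^3 - 14*h^2*x^2 - 70*h^2*x + 9*h*x^3 + 45*h*x^2 - x^4 - 5*x^3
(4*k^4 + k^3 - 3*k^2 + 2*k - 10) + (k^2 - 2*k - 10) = 4*k^4 + k^3 - 2*k^2 - 20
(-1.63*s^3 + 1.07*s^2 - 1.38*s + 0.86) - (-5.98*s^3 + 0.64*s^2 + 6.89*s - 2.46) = 4.35*s^3 + 0.43*s^2 - 8.27*s + 3.32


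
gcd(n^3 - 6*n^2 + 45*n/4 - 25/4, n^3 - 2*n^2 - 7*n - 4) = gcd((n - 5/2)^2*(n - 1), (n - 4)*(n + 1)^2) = 1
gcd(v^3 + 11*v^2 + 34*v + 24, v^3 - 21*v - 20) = v^2 + 5*v + 4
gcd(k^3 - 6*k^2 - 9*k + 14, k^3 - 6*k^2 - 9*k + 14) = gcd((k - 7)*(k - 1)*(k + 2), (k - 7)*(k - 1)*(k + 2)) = k^3 - 6*k^2 - 9*k + 14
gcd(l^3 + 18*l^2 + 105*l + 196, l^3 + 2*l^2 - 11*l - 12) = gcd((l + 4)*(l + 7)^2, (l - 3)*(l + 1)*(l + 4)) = l + 4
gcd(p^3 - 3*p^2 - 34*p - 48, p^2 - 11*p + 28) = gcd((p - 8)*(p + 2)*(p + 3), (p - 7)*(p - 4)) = 1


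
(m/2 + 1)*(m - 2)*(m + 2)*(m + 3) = m^4/2 + 5*m^3/2 + m^2 - 10*m - 12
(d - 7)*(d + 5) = d^2 - 2*d - 35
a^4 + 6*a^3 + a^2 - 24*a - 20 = (a - 2)*(a + 1)*(a + 2)*(a + 5)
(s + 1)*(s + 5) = s^2 + 6*s + 5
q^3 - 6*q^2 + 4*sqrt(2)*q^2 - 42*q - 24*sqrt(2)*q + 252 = (q - 6)*(q - 3*sqrt(2))*(q + 7*sqrt(2))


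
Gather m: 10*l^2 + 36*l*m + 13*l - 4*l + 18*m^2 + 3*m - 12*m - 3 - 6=10*l^2 + 9*l + 18*m^2 + m*(36*l - 9) - 9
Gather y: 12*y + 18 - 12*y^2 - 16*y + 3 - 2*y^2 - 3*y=-14*y^2 - 7*y + 21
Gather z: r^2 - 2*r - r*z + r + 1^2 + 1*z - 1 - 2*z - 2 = r^2 - r + z*(-r - 1) - 2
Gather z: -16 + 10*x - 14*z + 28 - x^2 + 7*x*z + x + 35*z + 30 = -x^2 + 11*x + z*(7*x + 21) + 42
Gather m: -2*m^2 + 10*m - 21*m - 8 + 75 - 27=-2*m^2 - 11*m + 40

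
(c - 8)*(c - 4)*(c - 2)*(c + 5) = c^4 - 9*c^3 - 14*c^2 + 216*c - 320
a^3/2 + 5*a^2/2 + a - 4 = (a/2 + 1)*(a - 1)*(a + 4)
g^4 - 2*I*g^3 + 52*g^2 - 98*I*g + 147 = (g - 7*I)*(g - 3*I)*(g + I)*(g + 7*I)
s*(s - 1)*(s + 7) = s^3 + 6*s^2 - 7*s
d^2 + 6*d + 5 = (d + 1)*(d + 5)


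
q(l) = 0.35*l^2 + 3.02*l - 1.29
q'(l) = 0.7*l + 3.02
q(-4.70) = -7.75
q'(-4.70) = -0.27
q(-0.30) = -2.16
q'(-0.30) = 2.81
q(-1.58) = -5.19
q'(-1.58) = 1.91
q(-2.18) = -6.21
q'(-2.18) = 1.49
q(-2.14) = -6.15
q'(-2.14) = 1.52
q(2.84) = 10.11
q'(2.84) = 5.01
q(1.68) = 4.77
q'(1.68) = 4.20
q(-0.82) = -3.53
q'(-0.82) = 2.45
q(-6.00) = -6.81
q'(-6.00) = -1.18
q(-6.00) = -6.81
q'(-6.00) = -1.18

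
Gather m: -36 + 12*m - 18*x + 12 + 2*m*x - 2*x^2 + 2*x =m*(2*x + 12) - 2*x^2 - 16*x - 24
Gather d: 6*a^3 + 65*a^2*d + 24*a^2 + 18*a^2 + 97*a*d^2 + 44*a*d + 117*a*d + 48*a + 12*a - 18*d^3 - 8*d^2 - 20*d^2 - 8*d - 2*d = 6*a^3 + 42*a^2 + 60*a - 18*d^3 + d^2*(97*a - 28) + d*(65*a^2 + 161*a - 10)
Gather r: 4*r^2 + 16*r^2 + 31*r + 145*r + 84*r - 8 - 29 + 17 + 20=20*r^2 + 260*r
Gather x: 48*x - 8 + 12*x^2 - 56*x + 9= 12*x^2 - 8*x + 1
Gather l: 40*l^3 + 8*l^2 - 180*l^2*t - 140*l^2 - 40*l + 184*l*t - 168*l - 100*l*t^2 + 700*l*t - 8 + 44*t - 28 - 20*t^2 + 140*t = 40*l^3 + l^2*(-180*t - 132) + l*(-100*t^2 + 884*t - 208) - 20*t^2 + 184*t - 36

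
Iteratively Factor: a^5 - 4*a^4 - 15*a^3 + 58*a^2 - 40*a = (a - 1)*(a^4 - 3*a^3 - 18*a^2 + 40*a) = (a - 5)*(a - 1)*(a^3 + 2*a^2 - 8*a) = a*(a - 5)*(a - 1)*(a^2 + 2*a - 8) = a*(a - 5)*(a - 1)*(a + 4)*(a - 2)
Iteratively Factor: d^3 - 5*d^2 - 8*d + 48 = (d - 4)*(d^2 - d - 12) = (d - 4)^2*(d + 3)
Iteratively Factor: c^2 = (c)*(c)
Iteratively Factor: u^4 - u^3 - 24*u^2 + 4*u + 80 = (u + 2)*(u^3 - 3*u^2 - 18*u + 40) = (u - 2)*(u + 2)*(u^2 - u - 20) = (u - 5)*(u - 2)*(u + 2)*(u + 4)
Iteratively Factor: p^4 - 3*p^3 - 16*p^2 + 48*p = (p)*(p^3 - 3*p^2 - 16*p + 48) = p*(p - 3)*(p^2 - 16) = p*(p - 3)*(p + 4)*(p - 4)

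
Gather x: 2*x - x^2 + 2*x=-x^2 + 4*x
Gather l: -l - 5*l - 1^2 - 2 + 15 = 12 - 6*l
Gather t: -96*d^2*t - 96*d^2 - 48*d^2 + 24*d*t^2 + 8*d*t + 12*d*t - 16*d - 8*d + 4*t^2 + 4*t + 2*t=-144*d^2 - 24*d + t^2*(24*d + 4) + t*(-96*d^2 + 20*d + 6)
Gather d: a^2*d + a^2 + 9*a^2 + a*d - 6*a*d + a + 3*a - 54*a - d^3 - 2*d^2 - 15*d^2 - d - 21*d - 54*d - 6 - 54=10*a^2 - 50*a - d^3 - 17*d^2 + d*(a^2 - 5*a - 76) - 60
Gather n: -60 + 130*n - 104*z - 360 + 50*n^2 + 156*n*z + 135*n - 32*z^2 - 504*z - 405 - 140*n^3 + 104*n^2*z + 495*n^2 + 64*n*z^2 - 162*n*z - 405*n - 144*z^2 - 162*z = -140*n^3 + n^2*(104*z + 545) + n*(64*z^2 - 6*z - 140) - 176*z^2 - 770*z - 825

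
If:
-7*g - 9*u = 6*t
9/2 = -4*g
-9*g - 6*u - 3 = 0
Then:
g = -9/8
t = -15/32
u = 19/16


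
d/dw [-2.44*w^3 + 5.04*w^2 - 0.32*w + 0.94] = -7.32*w^2 + 10.08*w - 0.32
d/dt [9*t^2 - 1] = 18*t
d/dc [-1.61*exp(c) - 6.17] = -1.61*exp(c)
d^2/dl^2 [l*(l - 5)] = 2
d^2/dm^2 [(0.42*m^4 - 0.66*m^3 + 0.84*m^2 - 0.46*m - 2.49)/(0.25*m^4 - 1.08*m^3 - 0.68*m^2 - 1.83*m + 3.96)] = (-1.11022302462516e-16*m^10 + 0.1443*m^9 + 0.743400000000001*m^8 - 0.0731999999999964*m^7 - 11.7258*m^6 + 59.452104*m^5 - 92.660616*m^4 - 22.66988*m^3 + 90.841896*m^2 - 152.017992*m - 10.409634)/(0.015625*m^12 - 0.2025*m^11 + 0.7473*m^10 - 0.501237*m^9 + 1.674444*m^8 - 12.450312*m^7 + 3.951163*m^6 - 6.809868*m^5 + 57.38202*m^4 - 27.369927*m^3 + 7.79446800000001*m^2 - 86.091984*m + 62.099136)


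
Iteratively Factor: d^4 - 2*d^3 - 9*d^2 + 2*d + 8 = (d - 1)*(d^3 - d^2 - 10*d - 8) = (d - 1)*(d + 2)*(d^2 - 3*d - 4) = (d - 4)*(d - 1)*(d + 2)*(d + 1)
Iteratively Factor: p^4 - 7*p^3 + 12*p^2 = (p)*(p^3 - 7*p^2 + 12*p) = p^2*(p^2 - 7*p + 12) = p^2*(p - 4)*(p - 3)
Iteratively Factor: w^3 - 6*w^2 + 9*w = (w - 3)*(w^2 - 3*w) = w*(w - 3)*(w - 3)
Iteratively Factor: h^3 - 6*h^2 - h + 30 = (h + 2)*(h^2 - 8*h + 15) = (h - 3)*(h + 2)*(h - 5)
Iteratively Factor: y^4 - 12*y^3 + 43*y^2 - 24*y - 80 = (y - 5)*(y^3 - 7*y^2 + 8*y + 16) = (y - 5)*(y - 4)*(y^2 - 3*y - 4) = (y - 5)*(y - 4)^2*(y + 1)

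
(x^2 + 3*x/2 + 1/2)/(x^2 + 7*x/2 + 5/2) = (2*x + 1)/(2*x + 5)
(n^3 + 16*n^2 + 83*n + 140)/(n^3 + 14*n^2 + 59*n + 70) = (n + 4)/(n + 2)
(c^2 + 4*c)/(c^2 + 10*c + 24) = c/(c + 6)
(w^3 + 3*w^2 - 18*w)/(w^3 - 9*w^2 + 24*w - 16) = w*(w^2 + 3*w - 18)/(w^3 - 9*w^2 + 24*w - 16)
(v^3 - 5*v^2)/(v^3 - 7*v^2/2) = 2*(v - 5)/(2*v - 7)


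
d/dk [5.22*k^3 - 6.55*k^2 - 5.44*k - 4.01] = 15.66*k^2 - 13.1*k - 5.44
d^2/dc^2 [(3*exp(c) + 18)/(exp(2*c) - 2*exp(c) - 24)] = 3*(exp(4*c) + 26*exp(3*c) + 108*exp(2*c) + 552*exp(c) + 288)*exp(c)/(exp(6*c) - 6*exp(5*c) - 60*exp(4*c) + 280*exp(3*c) + 1440*exp(2*c) - 3456*exp(c) - 13824)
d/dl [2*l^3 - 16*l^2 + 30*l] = 6*l^2 - 32*l + 30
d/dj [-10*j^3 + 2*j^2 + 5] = 2*j*(2 - 15*j)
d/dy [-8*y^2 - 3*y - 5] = -16*y - 3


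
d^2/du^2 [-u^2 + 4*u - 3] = -2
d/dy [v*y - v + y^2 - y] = v + 2*y - 1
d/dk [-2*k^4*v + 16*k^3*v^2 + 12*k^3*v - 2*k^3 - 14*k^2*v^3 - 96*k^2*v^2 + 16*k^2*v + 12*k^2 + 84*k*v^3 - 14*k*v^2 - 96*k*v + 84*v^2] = -8*k^3*v + 48*k^2*v^2 + 36*k^2*v - 6*k^2 - 28*k*v^3 - 192*k*v^2 + 32*k*v + 24*k + 84*v^3 - 14*v^2 - 96*v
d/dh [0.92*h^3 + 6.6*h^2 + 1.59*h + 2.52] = 2.76*h^2 + 13.2*h + 1.59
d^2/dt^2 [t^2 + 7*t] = 2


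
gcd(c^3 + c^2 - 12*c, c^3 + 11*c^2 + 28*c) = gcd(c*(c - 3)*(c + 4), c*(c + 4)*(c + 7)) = c^2 + 4*c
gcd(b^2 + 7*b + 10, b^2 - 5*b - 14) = b + 2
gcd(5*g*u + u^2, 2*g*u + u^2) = u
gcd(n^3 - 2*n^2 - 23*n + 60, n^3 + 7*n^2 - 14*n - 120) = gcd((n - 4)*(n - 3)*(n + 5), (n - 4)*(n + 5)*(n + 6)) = n^2 + n - 20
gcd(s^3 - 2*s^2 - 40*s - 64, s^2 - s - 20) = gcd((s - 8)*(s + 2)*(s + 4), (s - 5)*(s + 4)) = s + 4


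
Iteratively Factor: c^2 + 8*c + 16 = (c + 4)*(c + 4)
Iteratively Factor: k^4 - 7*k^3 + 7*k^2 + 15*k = (k)*(k^3 - 7*k^2 + 7*k + 15) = k*(k + 1)*(k^2 - 8*k + 15) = k*(k - 5)*(k + 1)*(k - 3)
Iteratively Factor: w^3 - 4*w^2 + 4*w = (w - 2)*(w^2 - 2*w) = w*(w - 2)*(w - 2)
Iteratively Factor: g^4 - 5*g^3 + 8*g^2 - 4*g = (g - 2)*(g^3 - 3*g^2 + 2*g) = g*(g - 2)*(g^2 - 3*g + 2) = g*(g - 2)^2*(g - 1)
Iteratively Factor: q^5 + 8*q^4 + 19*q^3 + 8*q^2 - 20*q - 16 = (q + 2)*(q^4 + 6*q^3 + 7*q^2 - 6*q - 8) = (q + 2)*(q + 4)*(q^3 + 2*q^2 - q - 2) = (q - 1)*(q + 2)*(q + 4)*(q^2 + 3*q + 2) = (q - 1)*(q + 1)*(q + 2)*(q + 4)*(q + 2)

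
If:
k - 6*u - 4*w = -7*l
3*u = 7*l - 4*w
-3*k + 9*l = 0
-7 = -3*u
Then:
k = 7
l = 7/3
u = 7/3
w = 7/3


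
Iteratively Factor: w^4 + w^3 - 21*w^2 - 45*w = (w + 3)*(w^3 - 2*w^2 - 15*w) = w*(w + 3)*(w^2 - 2*w - 15) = w*(w + 3)^2*(w - 5)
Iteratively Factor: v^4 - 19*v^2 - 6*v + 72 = (v - 2)*(v^3 + 2*v^2 - 15*v - 36) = (v - 2)*(v + 3)*(v^2 - v - 12) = (v - 4)*(v - 2)*(v + 3)*(v + 3)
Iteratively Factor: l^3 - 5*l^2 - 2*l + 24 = (l + 2)*(l^2 - 7*l + 12) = (l - 4)*(l + 2)*(l - 3)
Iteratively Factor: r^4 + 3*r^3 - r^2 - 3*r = (r)*(r^3 + 3*r^2 - r - 3) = r*(r + 1)*(r^2 + 2*r - 3) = r*(r + 1)*(r + 3)*(r - 1)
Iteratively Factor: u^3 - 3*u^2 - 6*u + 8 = (u - 4)*(u^2 + u - 2) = (u - 4)*(u + 2)*(u - 1)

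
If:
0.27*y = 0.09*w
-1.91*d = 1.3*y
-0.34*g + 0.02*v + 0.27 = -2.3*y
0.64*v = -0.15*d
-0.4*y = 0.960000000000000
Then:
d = 1.63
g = -15.46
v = -0.38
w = -7.20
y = -2.40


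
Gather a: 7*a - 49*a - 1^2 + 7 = 6 - 42*a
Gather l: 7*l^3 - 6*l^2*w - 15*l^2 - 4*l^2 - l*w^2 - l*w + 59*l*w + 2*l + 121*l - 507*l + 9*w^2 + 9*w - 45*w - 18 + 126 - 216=7*l^3 + l^2*(-6*w - 19) + l*(-w^2 + 58*w - 384) + 9*w^2 - 36*w - 108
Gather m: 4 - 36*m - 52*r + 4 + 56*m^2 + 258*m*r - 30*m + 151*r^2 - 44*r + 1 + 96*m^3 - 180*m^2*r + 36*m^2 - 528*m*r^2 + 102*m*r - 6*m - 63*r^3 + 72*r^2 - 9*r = 96*m^3 + m^2*(92 - 180*r) + m*(-528*r^2 + 360*r - 72) - 63*r^3 + 223*r^2 - 105*r + 9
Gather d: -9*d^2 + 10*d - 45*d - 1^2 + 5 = -9*d^2 - 35*d + 4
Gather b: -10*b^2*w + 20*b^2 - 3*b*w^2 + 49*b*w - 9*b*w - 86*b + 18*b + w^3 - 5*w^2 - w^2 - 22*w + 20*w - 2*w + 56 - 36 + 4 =b^2*(20 - 10*w) + b*(-3*w^2 + 40*w - 68) + w^3 - 6*w^2 - 4*w + 24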